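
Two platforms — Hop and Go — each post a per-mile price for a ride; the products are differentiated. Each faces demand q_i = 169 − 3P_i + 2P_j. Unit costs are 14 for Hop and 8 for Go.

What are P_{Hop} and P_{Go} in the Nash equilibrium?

Hop's profit: π = (P_{Hop} − 14)(169 − 3P_{Hop} + 2P_{Go}).
∂π/∂P_{Hop} = 211 − 6P_{Hop} + 2P_{Go} = 0 ⇒ P_{Hop} = 211/6 + (1/3)P_{Go}.
Similarly P_{Go} = 193/6 + (1/3)P_{Hop}.
Plugging P_{Go} into Hop's best response: P_{Hop} = 211/6 + (1/3)(193/6 + (1/3)P_{Hop}) ⇒ (8/9)P_{Hop} = 413/9, so P_{Hop} = 51.625.
Then P_{Go} = 193/6 + (1/3)·51.625 = 49.375.

51.625, 49.375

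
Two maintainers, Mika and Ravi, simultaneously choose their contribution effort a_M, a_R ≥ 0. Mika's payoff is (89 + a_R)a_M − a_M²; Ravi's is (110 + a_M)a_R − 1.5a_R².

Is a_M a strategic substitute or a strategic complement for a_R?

Expanding Mika's payoff: 89a_M + a_Ra_M − a_M².
∂π/∂a_M = 89 + a_R − 2a_M = 0, so a_M = 44.5 + 0.5a_R.
The best-response slope da_M/da_R = 0.5 > 0: the reaction function is upward-sloping, so the choices are strategic complements.

strategic complements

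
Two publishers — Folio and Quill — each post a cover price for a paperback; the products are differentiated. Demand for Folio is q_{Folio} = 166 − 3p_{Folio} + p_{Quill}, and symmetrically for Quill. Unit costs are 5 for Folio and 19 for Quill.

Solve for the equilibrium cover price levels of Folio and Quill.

37.4, 43.4

Folio's profit: π = (p_{Folio} − 5)(166 − 3p_{Folio} + p_{Quill}).
∂π/∂p_{Folio} = 181 − 6p_{Folio} + p_{Quill} = 0 ⇒ p_{Folio} = 181/6 + (1/6)p_{Quill}.
Similarly p_{Quill} = 223/6 + (1/6)p_{Folio}.
Solving the two reaction functions simultaneously: (1 − (1/6)(1/6))p_{Folio} = 181/6 + (1/6)·(223/6), so (35/36)p_{Folio} = 1309/36 and p_{Folio} = 37.4.
Then p_{Quill} = 223/6 + (1/6)·37.4 = 43.4.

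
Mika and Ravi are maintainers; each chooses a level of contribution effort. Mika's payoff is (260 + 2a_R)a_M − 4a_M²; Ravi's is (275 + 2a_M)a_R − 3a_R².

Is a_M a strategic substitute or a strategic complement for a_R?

Expanding Mika's payoff: 260a_M + 2a_Ra_M − 4a_M².
∂π/∂a_M = 260 + 2a_R − 8a_M = 0, so a_M = 32.5 + 0.25a_R.
The best-response slope da_M/da_R = 0.25 > 0: the reaction function is upward-sloping, so the choices are strategic complements.

strategic complements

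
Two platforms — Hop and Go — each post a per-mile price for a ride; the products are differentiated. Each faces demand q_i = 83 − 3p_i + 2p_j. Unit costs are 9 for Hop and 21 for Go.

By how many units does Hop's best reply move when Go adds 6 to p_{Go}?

2

Hop's profit: π = (p_{Hop} − 9)(83 − 3p_{Hop} + 2p_{Go}).
∂π/∂p_{Hop} = 110 − 6p_{Hop} + 2p_{Go} = 0 ⇒ p_{Hop} = 55/3 + (1/3)p_{Go}.
The reaction-function slope is 1/3, so a 6-unit rise in p_{Go} moves p_{Hop} by 1/3 × 6 = 2. Hop's best response rises — the actions are strategic complements.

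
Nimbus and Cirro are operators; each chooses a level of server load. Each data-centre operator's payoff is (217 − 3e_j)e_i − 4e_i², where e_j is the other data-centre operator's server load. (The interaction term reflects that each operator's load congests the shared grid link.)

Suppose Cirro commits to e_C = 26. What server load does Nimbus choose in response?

Nimbus's payoff is (217 − 3e_C)e_N − 4e_N².
∂π/∂e_N = 217 − 3e_C − 8e_N = 0, so e_N = 27.125 − 0.375e_C.
At e_C = 26: e_N = 27.125 − 0.375·26 = 17.375.

17.375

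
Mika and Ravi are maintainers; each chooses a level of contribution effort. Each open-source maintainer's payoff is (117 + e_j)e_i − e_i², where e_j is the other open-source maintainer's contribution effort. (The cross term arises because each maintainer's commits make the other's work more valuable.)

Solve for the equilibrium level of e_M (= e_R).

117

Mika's payoff is (117 + e_R)e_M − e_M².
∂π/∂e_M = 117 + e_R − 2e_M = 0, so e_M = 58.5 + 0.5e_R.
Setting e_M = e_R in the reaction function: e_M = 58.5 + 0.5e_M, so e_M = 58.5 / 0.5 = 117.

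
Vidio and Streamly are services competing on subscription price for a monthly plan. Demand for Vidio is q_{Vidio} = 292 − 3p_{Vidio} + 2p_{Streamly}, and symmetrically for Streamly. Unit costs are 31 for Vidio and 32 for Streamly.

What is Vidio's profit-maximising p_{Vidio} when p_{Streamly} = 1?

64.5

Vidio's profit: π = (p_{Vidio} − 31)(292 − 3p_{Vidio} + 2p_{Streamly}).
∂π/∂p_{Vidio} = 385 − 6p_{Vidio} + 2p_{Streamly} = 0 ⇒ p_{Vidio} = 385/6 + (1/3)p_{Streamly}.
At p_{Streamly} = 1: p_{Vidio} = 385/6 + (1/3)·1 = 64.5.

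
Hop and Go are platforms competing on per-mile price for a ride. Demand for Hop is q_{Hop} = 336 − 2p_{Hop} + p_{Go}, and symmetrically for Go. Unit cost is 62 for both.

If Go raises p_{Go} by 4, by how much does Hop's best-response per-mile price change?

Hop's profit: π = (p_{Hop} − 62)(336 − 2p_{Hop} + p_{Go}).
∂π/∂p_{Hop} = 460 − 4p_{Hop} + p_{Go} = 0 ⇒ p_{Hop} = 115 + 0.25p_{Go}.
The reaction-function slope is 0.25, so a 4-unit rise in p_{Go} moves p_{Hop} by 0.25 × 4 = 1. Hop's best response rises — the actions are strategic complements.

1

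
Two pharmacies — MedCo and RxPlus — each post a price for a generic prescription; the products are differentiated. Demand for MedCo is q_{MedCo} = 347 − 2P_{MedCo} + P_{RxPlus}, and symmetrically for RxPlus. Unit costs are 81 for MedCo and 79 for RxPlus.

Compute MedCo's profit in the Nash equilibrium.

MedCo's profit: π = (P_{MedCo} − 81)(347 − 2P_{MedCo} + P_{RxPlus}).
∂π/∂P_{MedCo} = 509 − 4P_{MedCo} + P_{RxPlus} = 0 ⇒ P_{MedCo} = 127.25 + 0.25P_{RxPlus}.
Similarly P_{RxPlus} = 126.25 + 0.25P_{MedCo}.
Solving the two reaction functions simultaneously: (1 − (0.25)(0.25))P_{MedCo} = 127.25 + 0.25·126.25, so 0.9375P_{MedCo} = 158.8125 and P_{MedCo} = 169.4.
Then P_{RxPlus} = 126.25 + 0.25·169.4 = 168.6.
q_{MedCo} = 347 − 2·169.4 + 168.6 = 176.8.
Profit = (169.4 − 81)·176.8 = 15629.12.

15629.12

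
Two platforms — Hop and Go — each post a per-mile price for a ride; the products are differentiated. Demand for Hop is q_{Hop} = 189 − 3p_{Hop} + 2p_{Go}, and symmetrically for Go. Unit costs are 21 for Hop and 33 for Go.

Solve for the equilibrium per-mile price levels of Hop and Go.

Hop's profit: π = (p_{Hop} − 21)(189 − 3p_{Hop} + 2p_{Go}).
∂π/∂p_{Hop} = 252 − 6p_{Hop} + 2p_{Go} = 0 ⇒ p_{Hop} = 42 + (1/3)p_{Go}.
Similarly p_{Go} = 48 + (1/3)p_{Hop}.
Substituting the second reaction function into the first: p_{Hop} = 42 + (1/3)(48 + (1/3)p_{Hop}), which gives (8/9)p_{Hop} = 58 ⇒ p_{Hop} = 65.25.
Then p_{Go} = 48 + (1/3)·65.25 = 69.75.

65.25, 69.75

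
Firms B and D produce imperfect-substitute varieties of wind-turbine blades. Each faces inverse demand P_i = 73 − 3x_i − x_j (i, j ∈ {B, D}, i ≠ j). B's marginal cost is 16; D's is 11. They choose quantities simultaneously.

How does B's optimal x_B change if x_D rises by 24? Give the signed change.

-4

Firm B's profit: π = x_B(73 − 3x_B − x_D) − 16x_B.
∂π/∂x_B = 57 − 6x_B − x_D = 0 ⇒ x_B = 9.5 − (1/6)x_D.
The reaction-function slope is −1/6, so a 24-unit rise in x_D moves x_B by −1/6 × 24 = −4. B's best response falls — the actions are strategic substitutes.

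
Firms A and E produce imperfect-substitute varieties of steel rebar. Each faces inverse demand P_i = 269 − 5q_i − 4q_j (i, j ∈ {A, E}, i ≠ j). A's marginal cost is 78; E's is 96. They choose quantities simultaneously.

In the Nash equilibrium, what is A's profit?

1051.25

Firm A's profit: π = q_A(269 − 5q_A − 4q_E) − 78q_A.
∂π/∂q_A = 191 − 10q_A − 4q_E = 0 ⇒ q_A = 19.1 − 0.4q_E.
Similarly q_E = 17.3 − 0.4q_A.
Plugging q_E into A's best response: q_A = 19.1 − 0.4(17.3 − 0.4q_A) ⇒ 0.84q_A = 12.18, so q_A = 14.5.
Then q_E = 17.3 − 0.4·14.5 = 11.5.
P_A = 269 − 5·14.5 − 4·11.5 = 150.5.
Profit = (150.5 − 78)·14.5 = 1051.25.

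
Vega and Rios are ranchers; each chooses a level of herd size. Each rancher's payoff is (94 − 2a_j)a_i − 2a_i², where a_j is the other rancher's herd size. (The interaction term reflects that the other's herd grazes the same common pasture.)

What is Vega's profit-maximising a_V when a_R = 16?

15.5

Vega's payoff is (94 − 2a_R)a_V − 2a_V².
∂π/∂a_V = 94 − 2a_R − 4a_V = 0, so a_V = 23.5 − 0.5a_R.
At a_R = 16: a_V = 23.5 − 0.5·16 = 15.5.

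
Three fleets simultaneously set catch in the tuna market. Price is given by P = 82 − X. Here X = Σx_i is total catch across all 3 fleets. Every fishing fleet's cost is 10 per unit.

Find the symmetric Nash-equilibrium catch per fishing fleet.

A representative fishing fleet's profit is π_i = x_i(82 − X) − 10x_i, with X = x_i + Σ_{j≠i} x_j.
First-order condition: 72 − 2x_i − Σ_{j≠i} x_j = 0.
In a symmetric equilibrium every fishing fleet chooses the same x, so Σ_{j≠i} x_j = 2x. The condition becomes 72 − 4x = 0, giving x = 72/4 = 18.

18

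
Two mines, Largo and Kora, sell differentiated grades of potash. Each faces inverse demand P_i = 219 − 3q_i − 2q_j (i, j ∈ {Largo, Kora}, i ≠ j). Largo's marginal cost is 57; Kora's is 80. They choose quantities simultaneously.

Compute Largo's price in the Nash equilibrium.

122.0625

Mine Largo's profit: π = q_{Largo}(219 − 3q_{Largo} − 2q_{Kora}) − 57q_{Largo}.
∂π/∂q_{Largo} = 162 − 6q_{Largo} − 2q_{Kora} = 0 ⇒ q_{Largo} = 27 − (1/3)q_{Kora}.
Similarly q_{Kora} = 139/6 − (1/3)q_{Largo}.
Solving the two reaction functions simultaneously: (1 − (−1/3)(−1/3))q_{Largo} = 27 − (1/3)·(139/6), so (8/9)q_{Largo} = 347/18 and q_{Largo} = 21.6875.
Then q_{Kora} = 139/6 − (1/3)·21.6875 = 15.9375.
P_{Largo} = 219 − 3·21.6875 − 2·15.9375 = 122.0625.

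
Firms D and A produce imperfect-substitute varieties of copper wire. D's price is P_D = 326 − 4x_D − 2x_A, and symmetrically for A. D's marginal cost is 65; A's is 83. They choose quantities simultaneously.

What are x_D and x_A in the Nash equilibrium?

Firm D's profit: π = x_D(326 − 4x_D − 2x_A) − 65x_D.
∂π/∂x_D = 261 − 8x_D − 2x_A = 0 ⇒ x_D = 32.625 − 0.25x_A.
Similarly x_A = 30.375 − 0.25x_D.
Plugging x_A into D's best response: x_D = 32.625 − 0.25(30.375 − 0.25x_D) ⇒ 0.9375x_D = 801/32, so x_D = 26.7.
Then x_A = 30.375 − 0.25·26.7 = 23.7.

26.7, 23.7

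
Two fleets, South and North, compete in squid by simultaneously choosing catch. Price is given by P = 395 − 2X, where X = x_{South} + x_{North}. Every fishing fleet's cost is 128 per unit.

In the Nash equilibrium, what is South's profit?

Fishing fleet South's profit: π = x_{South}(395 − 2(x_{South} + x_{North})) − 128x_{South}.
∂π/∂x_{South} = 267 − 4x_{South} − 2x_{North} = 0, so x_{South} = 66.75 − 0.5x_{North}.
The game is symmetric, so in equilibrium x_{North} = x_{South}: the reaction function gives 1.5x_{South} = 66.75, hence x_{South} = 44.5.
Price P = 395 − 2·89 = 217.
South's profit: (217 − 128)·44.5 = 3960.5.

3960.5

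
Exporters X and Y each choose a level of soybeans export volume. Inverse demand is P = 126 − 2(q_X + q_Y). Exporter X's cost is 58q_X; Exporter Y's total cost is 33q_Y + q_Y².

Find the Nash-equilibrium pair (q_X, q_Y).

Exporter X's profit: π = q_X(126 − 2(q_X + q_Y)) − 58q_X.
∂π/∂q_X = 68 − 4q_X − 2q_Y = 0, so q_X = 17 − 0.5q_Y.
For Y: ∂π/∂q_Y = 93 − 6q_Y − 2q_X = 0 ⇒ q_Y = 15.5 − (1/3)q_X.
Solving the two reaction functions simultaneously: (1 − (−0.5)(−1/3))q_X = 17 − 0.5·15.5, so (5/6)q_X = 9.25 and q_X = 11.1.
Then q_Y = 15.5 − (1/3)·11.1 = 11.8.

11.1, 11.8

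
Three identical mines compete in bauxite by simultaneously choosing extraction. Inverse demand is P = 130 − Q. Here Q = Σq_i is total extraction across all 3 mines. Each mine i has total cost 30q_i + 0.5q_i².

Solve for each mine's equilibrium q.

20

A representative mine's profit is π_i = q_i(130 − Q) − 30q_i − 0.5q_i², with Q = q_i + Σ_{j≠i} q_j.
First-order condition: 100 − 3q_i − Σ_{j≠i} q_j = 0.
Imposing symmetry (q_j = q for all j) turns Σ_{j≠i} q_j into 2q, so 100 = 5q and q = 20.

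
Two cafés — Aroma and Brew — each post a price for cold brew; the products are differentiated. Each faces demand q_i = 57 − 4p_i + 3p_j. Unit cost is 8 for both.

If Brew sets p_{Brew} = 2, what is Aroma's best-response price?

Aroma's profit: π = (p_{Aroma} − 8)(57 − 4p_{Aroma} + 3p_{Brew}).
∂π/∂p_{Aroma} = 89 − 8p_{Aroma} + 3p_{Brew} = 0 ⇒ p_{Aroma} = 11.125 + 0.375p_{Brew}.
At p_{Brew} = 2: p_{Aroma} = 11.125 + 0.375·2 = 11.875.

11.875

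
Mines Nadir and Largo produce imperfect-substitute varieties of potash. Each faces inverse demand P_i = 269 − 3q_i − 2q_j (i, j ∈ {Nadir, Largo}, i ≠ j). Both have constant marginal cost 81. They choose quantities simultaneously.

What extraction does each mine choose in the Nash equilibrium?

23.5

Mine Nadir's profit: π = q_{Nadir}(269 − 3q_{Nadir} − 2q_{Largo}) − 81q_{Nadir}.
∂π/∂q_{Nadir} = 188 − 6q_{Nadir} − 2q_{Largo} = 0 ⇒ q_{Nadir} = 94/3 − (1/3)q_{Largo}.
Setting q_{Nadir} = q_{Largo} in the reaction function: q_{Nadir} = 94/3 − (1/3)q_{Nadir}, so q_{Nadir} = (94/3) / (4/3) = 23.5.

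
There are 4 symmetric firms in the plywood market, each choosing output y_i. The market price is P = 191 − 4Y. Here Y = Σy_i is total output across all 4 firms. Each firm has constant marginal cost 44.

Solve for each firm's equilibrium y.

A representative firm's profit is π_i = y_i(191 − 4Y) − 44y_i, with Y = y_i + Σ_{j≠i} y_j.
First-order condition: 147 − 8y_i − 4Σ_{j≠i} y_j = 0.
Imposing symmetry (y_j = y for all j) turns Σ_{j≠i} y_j into 3y, so 147 = 20y and y = 7.35.

7.35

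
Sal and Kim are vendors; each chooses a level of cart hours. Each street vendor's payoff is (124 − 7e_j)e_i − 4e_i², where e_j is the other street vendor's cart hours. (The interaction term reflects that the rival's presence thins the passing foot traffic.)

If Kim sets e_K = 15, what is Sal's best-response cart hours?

2.375

Sal's payoff is (124 − 7e_K)e_S − 4e_S².
∂π/∂e_S = 124 − 7e_K − 8e_S = 0, so e_S = 15.5 − 0.875e_K.
At e_K = 15: e_S = 15.5 − 0.875·15 = 2.375.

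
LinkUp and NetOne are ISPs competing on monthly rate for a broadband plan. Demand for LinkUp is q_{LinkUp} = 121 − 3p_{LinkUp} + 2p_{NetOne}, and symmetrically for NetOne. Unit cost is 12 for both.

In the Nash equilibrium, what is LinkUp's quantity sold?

LinkUp's profit: π = (p_{LinkUp} − 12)(121 − 3p_{LinkUp} + 2p_{NetOne}).
∂π/∂p_{LinkUp} = 157 − 6p_{LinkUp} + 2p_{NetOne} = 0 ⇒ p_{LinkUp} = 157/6 + (1/3)p_{NetOne}.
The game is symmetric, so in equilibrium p_{NetOne} = p_{LinkUp}: the reaction function gives (2/3)p_{LinkUp} = 157/6, hence p_{LinkUp} = 39.25.
q_{LinkUp} = 121 − 3·39.25 + 2·39.25 = 81.75.

81.75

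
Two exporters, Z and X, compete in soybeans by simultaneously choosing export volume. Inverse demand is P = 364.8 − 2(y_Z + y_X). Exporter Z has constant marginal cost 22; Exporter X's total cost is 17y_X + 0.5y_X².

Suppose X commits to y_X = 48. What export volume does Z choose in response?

Exporter Z's profit: π = y_Z(364.8 − 2(y_Z + y_X)) − 22y_Z.
∂π/∂y_Z = 342.8 − 4y_Z − 2y_X = 0, so y_Z = 85.7 − 0.5y_X.
At y_X = 48: y_Z = 85.7 − 0.5·48 = 61.7.

61.7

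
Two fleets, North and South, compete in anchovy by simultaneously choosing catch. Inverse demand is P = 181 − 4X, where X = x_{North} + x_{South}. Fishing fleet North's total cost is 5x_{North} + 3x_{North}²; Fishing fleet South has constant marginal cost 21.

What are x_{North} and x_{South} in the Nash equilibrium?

8, 16

Fishing fleet North's profit: π = x_{North}(181 − 4(x_{North} + x_{South})) − 5x_{North} − 3x_{North}².
∂π/∂x_{North} = 176 − 14x_{North} − 4x_{South} = 0, so x_{North} = 88/7 − (2/7)x_{South}.
For South: ∂π/∂x_{South} = 160 − 8x_{South} − 4x_{North} = 0 ⇒ x_{South} = 20 − 0.5x_{North}.
Plugging x_{South} into North's best response: x_{North} = 88/7 − (2/7)(20 − 0.5x_{North}) ⇒ (6/7)x_{North} = 48/7, so x_{North} = 8.
Then x_{South} = 20 − 0.5·8 = 16.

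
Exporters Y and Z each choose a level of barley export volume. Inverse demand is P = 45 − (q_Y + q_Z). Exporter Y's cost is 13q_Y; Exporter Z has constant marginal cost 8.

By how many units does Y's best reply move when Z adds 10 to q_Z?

-5

Exporter Y's profit: π = q_Y(45 − (q_Y + q_Z)) − 13q_Y.
∂π/∂q_Y = 32 − 2q_Y − q_Z = 0, so q_Y = 16 − 0.5q_Z.
The reaction-function slope is −0.5, so a 10-unit rise in q_Z moves q_Y by −0.5 × 10 = −5. Y's best response falls — the actions are strategic substitutes.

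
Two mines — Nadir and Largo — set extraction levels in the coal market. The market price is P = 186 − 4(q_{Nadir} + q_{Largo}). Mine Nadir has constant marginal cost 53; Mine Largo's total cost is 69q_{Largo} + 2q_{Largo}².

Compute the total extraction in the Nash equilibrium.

19.15

Mine Nadir's profit: π = q_{Nadir}(186 − 4(q_{Nadir} + q_{Largo})) − 53q_{Nadir}.
∂π/∂q_{Nadir} = 133 − 8q_{Nadir} − 4q_{Largo} = 0, so q_{Nadir} = 16.625 − 0.5q_{Largo}.
For Largo: ∂π/∂q_{Largo} = 117 − 12q_{Largo} − 4q_{Nadir} = 0 ⇒ q_{Largo} = 9.75 − (1/3)q_{Nadir}.
Substituting the second reaction function into the first: q_{Nadir} = 16.625 − 0.5(9.75 − (1/3)q_{Nadir}), which gives (5/6)q_{Nadir} = 11.75 ⇒ q_{Nadir} = 14.1.
Then q_{Largo} = 9.75 − (1/3)·14.1 = 5.05.
Total extraction: 14.1 + 5.05 = 19.15.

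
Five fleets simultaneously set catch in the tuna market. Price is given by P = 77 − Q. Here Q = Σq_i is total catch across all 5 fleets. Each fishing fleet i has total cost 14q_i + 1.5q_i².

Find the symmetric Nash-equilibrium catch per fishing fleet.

7

A representative fishing fleet's profit is π_i = q_i(77 − Q) − 14q_i − 1.5q_i², with Q = q_i + Σ_{j≠i} q_j.
First-order condition: 63 − 5q_i − Σ_{j≠i} q_j = 0.
Imposing symmetry (q_j = q for all j) turns Σ_{j≠i} q_j into 4q, so 63 = 9q and q = 7.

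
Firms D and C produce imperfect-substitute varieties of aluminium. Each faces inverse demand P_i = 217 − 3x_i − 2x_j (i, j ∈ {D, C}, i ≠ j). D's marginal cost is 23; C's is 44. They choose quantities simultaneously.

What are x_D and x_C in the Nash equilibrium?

Firm D's profit: π = x_D(217 − 3x_D − 2x_C) − 23x_D.
∂π/∂x_D = 194 − 6x_D − 2x_C = 0 ⇒ x_D = 97/3 − (1/3)x_C.
Similarly x_C = 173/6 − (1/3)x_D.
Plugging x_C into D's best response: x_D = 97/3 − (1/3)(173/6 − (1/3)x_D) ⇒ (8/9)x_D = 409/18, so x_D = 25.5625.
Then x_C = 173/6 − (1/3)·25.5625 = 20.3125.

25.5625, 20.3125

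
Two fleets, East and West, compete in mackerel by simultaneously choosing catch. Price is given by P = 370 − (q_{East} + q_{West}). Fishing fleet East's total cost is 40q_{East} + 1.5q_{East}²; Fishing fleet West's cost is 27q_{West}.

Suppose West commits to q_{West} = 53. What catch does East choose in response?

Fishing fleet East's profit: π = q_{East}(370 − (q_{East} + q_{West})) − 40q_{East} − 1.5q_{East}².
∂π/∂q_{East} = 330 − 5q_{East} − q_{West} = 0, so q_{East} = 66 − 0.2q_{West}.
At q_{West} = 53: q_{East} = 66 − 0.2·53 = 55.4.

55.4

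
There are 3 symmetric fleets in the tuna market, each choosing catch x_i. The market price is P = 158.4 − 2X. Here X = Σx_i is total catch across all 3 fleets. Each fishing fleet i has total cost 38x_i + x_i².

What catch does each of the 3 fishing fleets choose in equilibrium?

12.04

A representative fishing fleet's profit is π_i = x_i(158.4 − 2X) − 38x_i − x_i², with X = x_i + Σ_{j≠i} x_j.
First-order condition: 120.4 − 6x_i − 2Σ_{j≠i} x_j = 0.
In a symmetric equilibrium every fishing fleet chooses the same x, so Σ_{j≠i} x_j = 2x. The condition becomes 120.4 − 10x = 0, giving x = 120.4/10 = 12.04.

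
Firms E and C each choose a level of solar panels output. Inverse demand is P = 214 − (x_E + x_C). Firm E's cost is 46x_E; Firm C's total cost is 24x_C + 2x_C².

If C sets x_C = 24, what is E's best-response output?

Firm E's profit: π = x_E(214 − (x_E + x_C)) − 46x_E.
∂π/∂x_E = 168 − 2x_E − x_C = 0, so x_E = 84 − 0.5x_C.
At x_C = 24: x_E = 84 − 0.5·24 = 72.

72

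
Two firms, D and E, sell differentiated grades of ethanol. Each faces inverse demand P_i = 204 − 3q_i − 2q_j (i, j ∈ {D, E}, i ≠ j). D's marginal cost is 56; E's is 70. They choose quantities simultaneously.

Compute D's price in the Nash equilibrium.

114.125

Firm D's profit: π = q_D(204 − 3q_D − 2q_E) − 56q_D.
∂π/∂q_D = 148 − 6q_D − 2q_E = 0 ⇒ q_D = 74/3 − (1/3)q_E.
Similarly q_E = 67/3 − (1/3)q_D.
Solving the two reaction functions simultaneously: (1 − (−1/3)(−1/3))q_D = 74/3 − (1/3)·(67/3), so (8/9)q_D = 155/9 and q_D = 19.375.
Then q_E = 67/3 − (1/3)·19.375 = 15.875.
P_D = 204 − 3·19.375 − 2·15.875 = 114.125.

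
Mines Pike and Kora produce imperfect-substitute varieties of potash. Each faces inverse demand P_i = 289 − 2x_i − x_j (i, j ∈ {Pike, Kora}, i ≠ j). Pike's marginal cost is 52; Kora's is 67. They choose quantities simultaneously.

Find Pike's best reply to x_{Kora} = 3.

58.5

Mine Pike's profit: π = x_{Pike}(289 − 2x_{Pike} − x_{Kora}) − 52x_{Pike}.
∂π/∂x_{Pike} = 237 − 4x_{Pike} − x_{Kora} = 0 ⇒ x_{Pike} = 59.25 − 0.25x_{Kora}.
At x_{Kora} = 3: x_{Pike} = 59.25 − 0.25·3 = 58.5.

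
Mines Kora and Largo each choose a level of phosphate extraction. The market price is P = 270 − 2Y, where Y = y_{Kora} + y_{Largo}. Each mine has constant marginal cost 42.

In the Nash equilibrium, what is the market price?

118

Mine Kora's profit: π = y_{Kora}(270 − 2(y_{Kora} + y_{Largo})) − 42y_{Kora}.
∂π/∂y_{Kora} = 228 − 4y_{Kora} − 2y_{Largo} = 0, so y_{Kora} = 57 − 0.5y_{Largo}.
Setting y_{Kora} = y_{Largo} in the reaction function: y_{Kora} = 57 − 0.5y_{Kora}, so y_{Kora} = 57 / 1.5 = 38.
Equilibrium price: P = 270 − 2·76 = 118.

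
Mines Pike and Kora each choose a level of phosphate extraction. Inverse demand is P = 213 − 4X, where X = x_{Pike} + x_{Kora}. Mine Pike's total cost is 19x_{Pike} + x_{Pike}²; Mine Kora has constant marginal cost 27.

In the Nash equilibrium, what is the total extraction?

29.5625

Mine Pike's profit: π = x_{Pike}(213 − 4(x_{Pike} + x_{Kora})) − 19x_{Pike} − x_{Pike}².
∂π/∂x_{Pike} = 194 − 10x_{Pike} − 4x_{Kora} = 0, so x_{Pike} = 19.4 − 0.4x_{Kora}.
For Kora: ∂π/∂x_{Kora} = 186 − 8x_{Kora} − 4x_{Pike} = 0 ⇒ x_{Kora} = 23.25 − 0.5x_{Pike}.
Plugging x_{Kora} into Pike's best response: x_{Pike} = 19.4 − 0.4(23.25 − 0.5x_{Pike}) ⇒ 0.8x_{Pike} = 10.1, so x_{Pike} = 12.625.
Then x_{Kora} = 23.25 − 0.5·12.625 = 16.9375.
Total extraction: 12.625 + 16.9375 = 29.5625.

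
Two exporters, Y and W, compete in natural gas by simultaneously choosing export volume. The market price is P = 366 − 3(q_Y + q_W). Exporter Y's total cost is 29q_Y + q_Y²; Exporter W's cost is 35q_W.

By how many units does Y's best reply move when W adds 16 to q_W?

Exporter Y's profit: π = q_Y(366 − 3(q_Y + q_W)) − 29q_Y − q_Y².
∂π/∂q_Y = 337 − 8q_Y − 3q_W = 0, so q_Y = 42.125 − 0.375q_W.
The reaction-function slope is −0.375, so a 16-unit rise in q_W moves q_Y by −0.375 × 16 = −6. Y's best response falls — the actions are strategic substitutes.

-6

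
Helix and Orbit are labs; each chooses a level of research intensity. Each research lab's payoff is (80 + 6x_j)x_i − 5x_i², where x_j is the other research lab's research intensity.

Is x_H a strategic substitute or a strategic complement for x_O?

strategic complements

Helix's payoff is (80 + 6x_O)x_H − 5x_H².
∂π/∂x_H = 80 + 6x_O − 10x_H = 0, so x_H = 8 + 0.6x_O.
The best-response slope dx_H/dx_O = 0.6 > 0: the reaction function is upward-sloping, so the choices are strategic complements.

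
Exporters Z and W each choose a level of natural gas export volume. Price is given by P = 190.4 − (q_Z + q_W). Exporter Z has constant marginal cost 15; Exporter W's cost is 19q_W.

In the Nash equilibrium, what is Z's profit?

3576.04

Exporter Z's profit: π = q_Z(190.4 − (q_Z + q_W)) − 15q_Z.
∂π/∂q_Z = 175.4 − 2q_Z − q_W = 0, so q_Z = 87.7 − 0.5q_W.
By the same steps for W: q_W = 85.7 − 0.5q_Z.
Plugging q_W into Z's best response: q_Z = 87.7 − 0.5(85.7 − 0.5q_Z) ⇒ 0.75q_Z = 44.85, so q_Z = 59.8.
Then q_W = 85.7 − 0.5·59.8 = 55.8.
Price P = 190.4 − 115.6 = 74.8.
Z's profit: (74.8 − 15)·59.8 = 3576.04.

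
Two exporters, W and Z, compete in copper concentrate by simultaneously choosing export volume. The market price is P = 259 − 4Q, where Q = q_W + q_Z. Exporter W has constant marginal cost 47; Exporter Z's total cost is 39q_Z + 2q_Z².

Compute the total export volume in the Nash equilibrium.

Exporter W's profit: π = q_W(259 − 4(q_W + q_Z)) − 47q_W.
∂π/∂q_W = 212 − 8q_W − 4q_Z = 0, so q_W = 26.5 − 0.5q_Z.
For Z: ∂π/∂q_Z = 220 − 12q_Z − 4q_W = 0 ⇒ q_Z = 55/3 − (1/3)q_W.
Plugging q_Z into W's best response: q_W = 26.5 − 0.5(55/3 − (1/3)q_W) ⇒ (5/6)q_W = 52/3, so q_W = 20.8.
Then q_Z = 55/3 − (1/3)·20.8 = 11.4.
Total export volume: 20.8 + 11.4 = 32.2.

32.2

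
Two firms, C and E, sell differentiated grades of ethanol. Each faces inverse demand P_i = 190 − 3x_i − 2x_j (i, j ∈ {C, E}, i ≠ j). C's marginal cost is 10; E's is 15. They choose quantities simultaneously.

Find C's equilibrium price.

78.4375

Firm C's profit: π = x_C(190 − 3x_C − 2x_E) − 10x_C.
∂π/∂x_C = 180 − 6x_C − 2x_E = 0 ⇒ x_C = 30 − (1/3)x_E.
Similarly x_E = 175/6 − (1/3)x_C.
Plugging x_E into C's best response: x_C = 30 − (1/3)(175/6 − (1/3)x_C) ⇒ (8/9)x_C = 365/18, so x_C = 22.8125.
Then x_E = 175/6 − (1/3)·22.8125 = 21.5625.
P_C = 190 − 3·22.8125 − 2·21.5625 = 78.4375.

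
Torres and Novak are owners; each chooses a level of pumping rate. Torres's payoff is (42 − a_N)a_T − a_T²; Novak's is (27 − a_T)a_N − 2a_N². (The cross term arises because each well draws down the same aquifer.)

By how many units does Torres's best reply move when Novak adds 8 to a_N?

Expanding Torres's payoff: 42a_T − a_Na_T − a_T².
∂π/∂a_T = 42 − a_N − 2a_T = 0, so a_T = 21 − 0.5a_N.
The reaction-function slope is −0.5, so an 8-unit rise in a_N moves a_T by −0.5 × 8 = −4. Torres's best response falls — the actions are strategic substitutes.

-4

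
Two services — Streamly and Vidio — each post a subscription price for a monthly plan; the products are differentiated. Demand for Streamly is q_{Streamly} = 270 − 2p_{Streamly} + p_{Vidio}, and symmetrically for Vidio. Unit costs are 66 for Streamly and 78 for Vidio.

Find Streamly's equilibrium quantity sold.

139.2

Streamly's profit: π = (p_{Streamly} − 66)(270 − 2p_{Streamly} + p_{Vidio}).
∂π/∂p_{Streamly} = 402 − 4p_{Streamly} + p_{Vidio} = 0 ⇒ p_{Streamly} = 100.5 + 0.25p_{Vidio}.
Similarly p_{Vidio} = 106.5 + 0.25p_{Streamly}.
Substituting the second reaction function into the first: p_{Streamly} = 100.5 + 0.25(106.5 + 0.25p_{Streamly}), which gives 0.9375p_{Streamly} = 127.125 ⇒ p_{Streamly} = 135.6.
Then p_{Vidio} = 106.5 + 0.25·135.6 = 140.4.
q_{Streamly} = 270 − 2·135.6 + 140.4 = 139.2.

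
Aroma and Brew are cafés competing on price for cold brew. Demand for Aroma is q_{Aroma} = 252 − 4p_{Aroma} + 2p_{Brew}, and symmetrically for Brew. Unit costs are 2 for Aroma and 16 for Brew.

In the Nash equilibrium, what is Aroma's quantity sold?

172.8

Aroma's profit: π = (p_{Aroma} − 2)(252 − 4p_{Aroma} + 2p_{Brew}).
∂π/∂p_{Aroma} = 260 − 8p_{Aroma} + 2p_{Brew} = 0 ⇒ p_{Aroma} = 32.5 + 0.25p_{Brew}.
Similarly p_{Brew} = 39.5 + 0.25p_{Aroma}.
Solving the two reaction functions simultaneously: (1 − (0.25)(0.25))p_{Aroma} = 32.5 + 0.25·39.5, so 0.9375p_{Aroma} = 42.375 and p_{Aroma} = 45.2.
Then p_{Brew} = 39.5 + 0.25·45.2 = 50.8.
q_{Aroma} = 252 − 4·45.2 + 2·50.8 = 172.8.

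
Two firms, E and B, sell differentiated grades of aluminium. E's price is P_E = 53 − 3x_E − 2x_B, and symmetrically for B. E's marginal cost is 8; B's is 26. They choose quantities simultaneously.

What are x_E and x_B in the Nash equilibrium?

Firm E's profit: π = x_E(53 − 3x_E − 2x_B) − 8x_E.
∂π/∂x_E = 45 − 6x_E − 2x_B = 0 ⇒ x_E = 7.5 − (1/3)x_B.
Similarly x_B = 4.5 − (1/3)x_E.
Solving the two reaction functions simultaneously: (1 − (−1/3)(−1/3))x_E = 7.5 − (1/3)·4.5, so (8/9)x_E = 6 and x_E = 6.75.
Then x_B = 4.5 − (1/3)·6.75 = 2.25.

6.75, 2.25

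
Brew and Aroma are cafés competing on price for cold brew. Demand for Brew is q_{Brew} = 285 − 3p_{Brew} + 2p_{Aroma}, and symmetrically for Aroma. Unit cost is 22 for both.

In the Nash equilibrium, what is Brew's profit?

Brew's profit: π = (p_{Brew} − 22)(285 − 3p_{Brew} + 2p_{Aroma}).
∂π/∂p_{Brew} = 351 − 6p_{Brew} + 2p_{Aroma} = 0 ⇒ p_{Brew} = 58.5 + (1/3)p_{Aroma}.
By symmetry p_{Aroma} = p_{Brew}; substituting into the reaction function, (2/3)p_{Brew} = 58.5 and p_{Brew} = 87.75.
q_{Brew} = 285 − 3·87.75 + 2·87.75 = 197.25.
Profit = (87.75 − 22)·197.25 = 12969.1875.

12969.1875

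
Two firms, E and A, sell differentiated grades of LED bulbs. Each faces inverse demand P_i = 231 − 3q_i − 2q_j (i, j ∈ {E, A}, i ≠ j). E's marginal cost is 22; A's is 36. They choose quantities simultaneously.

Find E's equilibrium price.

Firm E's profit: π = q_E(231 − 3q_E − 2q_A) − 22q_E.
∂π/∂q_E = 209 − 6q_E − 2q_A = 0 ⇒ q_E = 209/6 − (1/3)q_A.
Similarly q_A = 32.5 − (1/3)q_E.
Substituting the second reaction function into the first: q_E = 209/6 − (1/3)(32.5 − (1/3)q_E), which gives (8/9)q_E = 24 ⇒ q_E = 27.
Then q_A = 32.5 − (1/3)·27 = 23.5.
P_E = 231 − 3·27 − 2·23.5 = 103.

103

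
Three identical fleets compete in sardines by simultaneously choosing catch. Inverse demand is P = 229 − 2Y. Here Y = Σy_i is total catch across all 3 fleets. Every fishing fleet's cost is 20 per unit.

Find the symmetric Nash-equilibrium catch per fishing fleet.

26.125

A representative fishing fleet's profit is π_i = y_i(229 − 2Y) − 20y_i, with Y = y_i + Σ_{j≠i} y_j.
First-order condition: 209 − 4y_i − 2Σ_{j≠i} y_j = 0.
With identical fishing fleets, set every y_j = y: then 209 − 4y − 4y = 0, i.e. y = 209/8 = 26.125.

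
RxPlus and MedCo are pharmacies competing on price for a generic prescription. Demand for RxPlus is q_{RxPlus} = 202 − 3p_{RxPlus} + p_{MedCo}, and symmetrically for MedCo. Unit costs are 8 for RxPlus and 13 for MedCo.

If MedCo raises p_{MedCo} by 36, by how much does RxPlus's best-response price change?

RxPlus's profit: π = (p_{RxPlus} − 8)(202 − 3p_{RxPlus} + p_{MedCo}).
∂π/∂p_{RxPlus} = 226 − 6p_{RxPlus} + p_{MedCo} = 0 ⇒ p_{RxPlus} = 113/3 + (1/6)p_{MedCo}.
The reaction-function slope is 1/6, so a 36-unit rise in p_{MedCo} moves p_{RxPlus} by 1/6 × 36 = 6. RxPlus's best response rises — the actions are strategic complements.

6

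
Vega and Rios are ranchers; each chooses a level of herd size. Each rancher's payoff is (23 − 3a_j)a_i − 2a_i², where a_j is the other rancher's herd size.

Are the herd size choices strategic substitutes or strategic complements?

Vega's payoff is (23 − 3a_R)a_V − 2a_V².
∂π/∂a_V = 23 − 3a_R − 4a_V = 0, so a_V = 5.75 − 0.75a_R.
The best-response slope da_V/da_R = −0.75 < 0: the reaction function is downward-sloping, so the choices are strategic substitutes.

strategic substitutes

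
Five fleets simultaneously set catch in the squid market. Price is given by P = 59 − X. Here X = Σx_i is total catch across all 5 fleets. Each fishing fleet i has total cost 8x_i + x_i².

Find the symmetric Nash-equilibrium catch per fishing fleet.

A representative fishing fleet's profit is π_i = x_i(59 − X) − 8x_i − x_i², with X = x_i + Σ_{j≠i} x_j.
First-order condition: 51 − 4x_i − Σ_{j≠i} x_j = 0.
Imposing symmetry (x_j = x for all j) turns Σ_{j≠i} x_j into 4x, so 51 = 8x and x = 6.375.

6.375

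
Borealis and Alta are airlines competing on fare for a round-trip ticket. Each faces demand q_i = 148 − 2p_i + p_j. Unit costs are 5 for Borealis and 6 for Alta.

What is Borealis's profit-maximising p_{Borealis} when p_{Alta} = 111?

67.25

Borealis's profit: π = (p_{Borealis} − 5)(148 − 2p_{Borealis} + p_{Alta}).
∂π/∂p_{Borealis} = 158 − 4p_{Borealis} + p_{Alta} = 0 ⇒ p_{Borealis} = 39.5 + 0.25p_{Alta}.
At p_{Alta} = 111: p_{Borealis} = 39.5 + 0.25·111 = 67.25.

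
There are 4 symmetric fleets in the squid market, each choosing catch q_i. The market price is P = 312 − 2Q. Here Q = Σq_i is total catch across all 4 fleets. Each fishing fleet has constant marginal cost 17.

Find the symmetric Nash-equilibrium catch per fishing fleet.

29.5

A representative fishing fleet's profit is π_i = q_i(312 − 2Q) − 17q_i, with Q = q_i + Σ_{j≠i} q_j.
First-order condition: 295 − 4q_i − 2Σ_{j≠i} q_j = 0.
With identical fishing fleets, set every q_j = q: then 295 − 4q − 6q = 0, i.e. q = 295/10 = 29.5.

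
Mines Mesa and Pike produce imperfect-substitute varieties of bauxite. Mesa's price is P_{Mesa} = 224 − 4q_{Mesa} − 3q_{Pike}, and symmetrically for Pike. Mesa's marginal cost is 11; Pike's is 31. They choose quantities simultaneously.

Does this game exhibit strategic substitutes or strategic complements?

strategic substitutes

Mine Mesa's profit: π = q_{Mesa}(224 − 4q_{Mesa} − 3q_{Pike}) − 11q_{Mesa}.
∂π/∂q_{Mesa} = 213 − 8q_{Mesa} − 3q_{Pike} = 0 ⇒ q_{Mesa} = 26.625 − 0.375q_{Pike}.
The best-response slope dq_{Mesa}/dq_{Pike} = −0.375 < 0: the reaction function is downward-sloping, so the choices are strategic substitutes.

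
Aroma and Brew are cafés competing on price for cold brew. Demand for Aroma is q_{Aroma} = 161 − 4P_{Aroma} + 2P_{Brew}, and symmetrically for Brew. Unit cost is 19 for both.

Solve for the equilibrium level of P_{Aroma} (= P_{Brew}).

39.5

Aroma's profit: π = (P_{Aroma} − 19)(161 − 4P_{Aroma} + 2P_{Brew}).
∂π/∂P_{Aroma} = 237 − 8P_{Aroma} + 2P_{Brew} = 0 ⇒ P_{Aroma} = 29.625 + 0.25P_{Brew}.
Setting P_{Aroma} = P_{Brew} in the reaction function: P_{Aroma} = 29.625 + 0.25P_{Aroma}, so P_{Aroma} = 29.625 / 0.75 = 39.5.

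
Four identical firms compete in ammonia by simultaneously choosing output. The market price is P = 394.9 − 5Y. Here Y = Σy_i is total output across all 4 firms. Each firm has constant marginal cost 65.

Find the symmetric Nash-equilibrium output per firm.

13.196

A representative firm's profit is π_i = y_i(394.9 − 5Y) − 65y_i, with Y = y_i + Σ_{j≠i} y_j.
First-order condition: 329.9 − 10y_i − 5Σ_{j≠i} y_j = 0.
With identical firms, set every y_j = y: then 329.9 − 10y − 15y = 0, i.e. y = 329.9/25 = 13.196.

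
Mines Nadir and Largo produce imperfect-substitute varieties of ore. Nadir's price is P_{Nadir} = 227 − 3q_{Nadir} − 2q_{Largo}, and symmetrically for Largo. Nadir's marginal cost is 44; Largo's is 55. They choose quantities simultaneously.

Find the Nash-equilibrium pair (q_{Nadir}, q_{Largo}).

Mine Nadir's profit: π = q_{Nadir}(227 − 3q_{Nadir} − 2q_{Largo}) − 44q_{Nadir}.
∂π/∂q_{Nadir} = 183 − 6q_{Nadir} − 2q_{Largo} = 0 ⇒ q_{Nadir} = 30.5 − (1/3)q_{Largo}.
Similarly q_{Largo} = 86/3 − (1/3)q_{Nadir}.
Solving the two reaction functions simultaneously: (1 − (−1/3)(−1/3))q_{Nadir} = 30.5 − (1/3)·(86/3), so (8/9)q_{Nadir} = 377/18 and q_{Nadir} = 23.5625.
Then q_{Largo} = 86/3 − (1/3)·23.5625 = 20.8125.

23.5625, 20.8125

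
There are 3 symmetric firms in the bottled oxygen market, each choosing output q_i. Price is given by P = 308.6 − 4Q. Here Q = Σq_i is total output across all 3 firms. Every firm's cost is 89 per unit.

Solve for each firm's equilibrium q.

13.725

A representative firm's profit is π_i = q_i(308.6 − 4Q) − 89q_i, with Q = q_i + Σ_{j≠i} q_j.
First-order condition: 219.6 − 8q_i − 4Σ_{j≠i} q_j = 0.
Imposing symmetry (q_j = q for all j) turns Σ_{j≠i} q_j into 2q, so 219.6 = 16q and q = 13.725.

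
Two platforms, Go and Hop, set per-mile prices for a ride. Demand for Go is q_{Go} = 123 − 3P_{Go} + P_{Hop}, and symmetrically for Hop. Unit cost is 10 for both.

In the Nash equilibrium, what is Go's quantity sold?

Go's profit: π = (P_{Go} − 10)(123 − 3P_{Go} + P_{Hop}).
∂π/∂P_{Go} = 153 − 6P_{Go} + P_{Hop} = 0 ⇒ P_{Go} = 25.5 + (1/6)P_{Hop}.
The game is symmetric, so in equilibrium P_{Hop} = P_{Go}: the reaction function gives (5/6)P_{Go} = 25.5, hence P_{Go} = 30.6.
q_{Go} = 123 − 3·30.6 + 30.6 = 61.8.

61.8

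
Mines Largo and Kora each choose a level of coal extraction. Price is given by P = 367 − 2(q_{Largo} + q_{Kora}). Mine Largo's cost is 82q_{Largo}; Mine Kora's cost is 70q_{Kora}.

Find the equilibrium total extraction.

97

Mine Largo's profit: π = q_{Largo}(367 − 2(q_{Largo} + q_{Kora})) − 82q_{Largo}.
∂π/∂q_{Largo} = 285 − 4q_{Largo} − 2q_{Kora} = 0, so q_{Largo} = 71.25 − 0.5q_{Kora}.
By the same steps for Kora: q_{Kora} = 74.25 − 0.5q_{Largo}.
Solving the two reaction functions simultaneously: (1 − (−0.5)(−0.5))q_{Largo} = 71.25 − 0.5·74.25, so 0.75q_{Largo} = 34.125 and q_{Largo} = 45.5.
Then q_{Kora} = 74.25 − 0.5·45.5 = 51.5.
Total extraction: 45.5 + 51.5 = 97.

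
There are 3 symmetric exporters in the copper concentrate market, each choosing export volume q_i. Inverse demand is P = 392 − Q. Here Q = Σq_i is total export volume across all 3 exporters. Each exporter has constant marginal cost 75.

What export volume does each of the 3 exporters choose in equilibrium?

79.25

A representative exporter's profit is π_i = q_i(392 − Q) − 75q_i, with Q = q_i + Σ_{j≠i} q_j.
First-order condition: 317 − 2q_i − Σ_{j≠i} q_j = 0.
In a symmetric equilibrium every exporter chooses the same q, so Σ_{j≠i} q_j = 2q. The condition becomes 317 − 4q = 0, giving q = 317/4 = 79.25.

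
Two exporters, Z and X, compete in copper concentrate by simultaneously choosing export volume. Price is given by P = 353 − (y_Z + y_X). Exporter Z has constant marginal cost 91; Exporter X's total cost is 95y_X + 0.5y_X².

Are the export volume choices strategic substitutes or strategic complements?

Exporter Z's profit: π = y_Z(353 − (y_Z + y_X)) − 91y_Z.
∂π/∂y_Z = 262 − 2y_Z − y_X = 0, so y_Z = 131 − 0.5y_X.
The best-response slope dy_Z/dy_X = −0.5 < 0: the reaction function is downward-sloping, so the choices are strategic substitutes.

strategic substitutes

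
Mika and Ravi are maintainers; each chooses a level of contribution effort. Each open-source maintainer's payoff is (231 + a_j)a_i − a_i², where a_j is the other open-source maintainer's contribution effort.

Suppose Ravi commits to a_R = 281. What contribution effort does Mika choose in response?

256

Mika's payoff is (231 + a_R)a_M − a_M².
∂π/∂a_M = 231 + a_R − 2a_M = 0, so a_M = 115.5 + 0.5a_R.
At a_R = 281: a_M = 115.5 + 0.5·281 = 256.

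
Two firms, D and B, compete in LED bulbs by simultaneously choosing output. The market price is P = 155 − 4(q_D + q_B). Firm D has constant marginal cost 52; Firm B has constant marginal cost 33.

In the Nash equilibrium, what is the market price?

80

Firm D's profit: π = q_D(155 − 4(q_D + q_B)) − 52q_D.
∂π/∂q_D = 103 − 8q_D − 4q_B = 0, so q_D = 12.875 − 0.5q_B.
By the same steps for B: q_B = 15.25 − 0.5q_D.
Substituting the second reaction function into the first: q_D = 12.875 − 0.5(15.25 − 0.5q_D), which gives 0.75q_D = 5.25 ⇒ q_D = 7.
Then q_B = 15.25 − 0.5·7 = 11.75.
Equilibrium price: P = 155 − 4·18.75 = 80.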